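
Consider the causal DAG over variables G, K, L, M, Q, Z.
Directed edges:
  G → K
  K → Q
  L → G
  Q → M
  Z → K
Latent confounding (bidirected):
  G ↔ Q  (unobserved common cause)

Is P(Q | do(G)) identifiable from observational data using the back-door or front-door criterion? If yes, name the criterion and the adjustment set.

P(Q|do(G)): frontdoor, adjust for {K}.

desc(G)\{G}={K,M,Q}; candidates ⊆ {L,Z}.
G↔Q: latent back-door arc(s) into G.
size 0: {}; under {} G still reaches {L,M,Q} ∋ Q.
size 1: {L}, {Z}; under {L} G still reaches {M,Q} ∋ Q.
size 2: {L,Z}; under {L,Z} G still reaches {M,Q} ∋ Q.
G↔Q cannot be blocked by any observed set — no back-door set.
{K}: (i) intercepts every directed G→Q path; (ii) no back-door G→{K}; (iii) {G} blocks every back-door {K}→Q. Front-door holds.
P(Q|do(G)) = Σ_{K} P(K|G) Σ_{G'} P(Q|K,G')P(G').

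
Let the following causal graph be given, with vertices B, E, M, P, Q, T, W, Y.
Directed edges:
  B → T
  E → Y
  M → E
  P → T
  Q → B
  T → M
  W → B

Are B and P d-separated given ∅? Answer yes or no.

Bayes-Ball from B | ∅ reaches {E,M,Q,T,W,Y}.
P ∉ reach(B|∅) ⇒ B ⊥ P | ∅.

Yes — B ⊥ P | ∅.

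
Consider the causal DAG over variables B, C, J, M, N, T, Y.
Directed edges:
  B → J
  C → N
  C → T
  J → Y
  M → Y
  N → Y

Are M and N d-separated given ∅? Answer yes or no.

Bayes-Ball from M | ∅ reaches {Y}.
N ∉ reach(M|∅) ⇒ M ⊥ N | ∅.

Yes — M ⊥ N | ∅.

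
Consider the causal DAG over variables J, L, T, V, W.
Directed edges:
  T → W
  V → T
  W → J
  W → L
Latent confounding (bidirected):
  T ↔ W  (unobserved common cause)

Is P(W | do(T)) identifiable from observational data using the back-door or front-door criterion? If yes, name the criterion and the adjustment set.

desc(T)\{T}={J,L,W}; candidates ⊆ {V}.
T↔W: latent back-door arc(s) into T.
size 0: {}; under {} T still reaches {J,L,V,W} ∋ W.
size 1: {V}; under {V} T still reaches {J,L,W} ∋ W.
T↔W cannot be blocked by any observed set — no back-door set.
No mediator lies on a directed T→…→W path.
Neither criterion identifies P(W|do(T)) in this graph.

P(W|do(T)): not identifiable (no BD/FD set).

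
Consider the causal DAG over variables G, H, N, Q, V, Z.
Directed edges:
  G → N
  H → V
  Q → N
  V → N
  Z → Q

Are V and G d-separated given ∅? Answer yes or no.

Bayes-Ball from V | ∅ reaches {H,N}.
G ∉ reach(V|∅) ⇒ V ⊥ G | ∅.

Yes — V ⊥ G | ∅.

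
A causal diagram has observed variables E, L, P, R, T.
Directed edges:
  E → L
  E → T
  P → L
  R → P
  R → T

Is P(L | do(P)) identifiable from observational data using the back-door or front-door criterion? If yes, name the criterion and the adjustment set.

desc(P)\{P}={L}; candidates ⊆ {E,R,T}.
∅: P⊥L given ∅ in G with P→· removed — back-door holds.
P(L|do(P)) = P(L|P) — no adjustment needed.

P(L|do(P)): backdoor, adjust for ∅.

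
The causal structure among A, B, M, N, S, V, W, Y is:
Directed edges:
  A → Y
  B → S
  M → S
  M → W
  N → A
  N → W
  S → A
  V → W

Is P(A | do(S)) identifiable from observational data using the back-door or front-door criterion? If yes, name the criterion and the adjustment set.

P(A|do(S)): backdoor, adjust for ∅.

desc(S)\{S}={A,Y}; candidates ⊆ {B,M,N,V,W}.
∅: S⊥A given ∅ in G with S→· removed — back-door holds.
P(A|do(S)) = P(A|S) — no adjustment needed.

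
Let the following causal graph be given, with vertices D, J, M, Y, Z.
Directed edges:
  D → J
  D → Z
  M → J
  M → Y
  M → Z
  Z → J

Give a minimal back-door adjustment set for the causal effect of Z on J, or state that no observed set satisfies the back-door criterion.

Z→J: minimal back-door set {D, M}.

desc(Z)\{Z}={J}; candidates ⊆ {D,M,Y}.
size 0: {}; under {} Z still reaches {D,J,M,Y} ∋ J.
size 1: {D}, {M}, {Y}; under {D} Z still reaches {J,M,Y} ∋ J.
{D,M}: Z⊥J given {D,M} in G with Z→· removed — back-door holds.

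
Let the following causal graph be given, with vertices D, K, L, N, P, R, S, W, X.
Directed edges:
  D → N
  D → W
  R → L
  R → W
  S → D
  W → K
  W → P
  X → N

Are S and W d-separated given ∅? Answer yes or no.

Bayes-Ball from S | ∅ reaches {D,K,N,P,W}.
W ∈ reach(S|∅) ⇒ S ⊥̸ W | ∅.

No — S and W are d-connected given ∅.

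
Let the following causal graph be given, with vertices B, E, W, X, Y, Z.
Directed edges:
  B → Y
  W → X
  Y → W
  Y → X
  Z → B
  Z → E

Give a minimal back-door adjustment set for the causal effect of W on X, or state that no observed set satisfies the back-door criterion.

desc(W)\{W}={X}; candidates ⊆ {B,E,Y,Z}.
size 0: {}; under {} W still reaches {B,E,X,Y,Z} ∋ X.
{Y}: W⊥X given {Y} in G with W→· removed — back-door holds.

W→X: minimal back-door set {Y}.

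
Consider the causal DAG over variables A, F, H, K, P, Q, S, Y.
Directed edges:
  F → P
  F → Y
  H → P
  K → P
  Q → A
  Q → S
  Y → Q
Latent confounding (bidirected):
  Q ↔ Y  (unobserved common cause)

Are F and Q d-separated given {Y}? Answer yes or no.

Bayes-Ball from F | {Y} reaches {A,P,Q,S}.
Q ∈ reach(F|{Y}) ⇒ F ⊥̸ Q | {Y}.

No — F and Q are d-connected given {Y}.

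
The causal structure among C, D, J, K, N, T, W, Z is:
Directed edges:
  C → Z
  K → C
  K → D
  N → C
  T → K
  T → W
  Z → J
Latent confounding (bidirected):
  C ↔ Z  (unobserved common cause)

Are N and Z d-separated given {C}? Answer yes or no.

Bayes-Ball from N | {C} reaches {D,J,K,T,W,Z}.
Z ∈ reach(N|{C}) ⇒ N ⊥̸ Z | {C}.

No — N and Z are d-connected given {C}.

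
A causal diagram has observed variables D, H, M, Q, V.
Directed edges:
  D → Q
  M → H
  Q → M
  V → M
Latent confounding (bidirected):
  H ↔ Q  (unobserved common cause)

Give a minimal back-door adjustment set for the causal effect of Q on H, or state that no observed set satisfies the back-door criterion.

Q→H: no observed back-door set.

desc(Q)\{Q}={H,M}; candidates ⊆ {D,V}.
Q↔H: latent back-door arc(s) into Q.
size 0: {}; under {} Q still reaches {D,H} ∋ H.
size 1: {D}, {V}; under {D} Q still reaches {H} ∋ H.
size 2: {D,V}; under {D,V} Q still reaches {H} ∋ H.
Q↔H cannot be blocked by any observed set — no back-door set.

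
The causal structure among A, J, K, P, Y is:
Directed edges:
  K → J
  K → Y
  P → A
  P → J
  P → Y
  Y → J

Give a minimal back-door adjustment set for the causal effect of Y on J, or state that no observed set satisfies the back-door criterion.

desc(Y)\{Y}={J}; candidates ⊆ {A,K,P}.
size 0: {}; under {} Y still reaches {A,J,K,P} ∋ J.
size 1: {A}, {K}, {P}; under {A} Y still reaches {J,K,P} ∋ J.
{K,P}: Y⊥J given {K,P} in G with Y→· removed — back-door holds.

Y→J: minimal back-door set {K, P}.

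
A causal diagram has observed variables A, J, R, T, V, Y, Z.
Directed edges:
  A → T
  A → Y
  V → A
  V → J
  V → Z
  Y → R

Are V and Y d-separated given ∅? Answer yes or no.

Bayes-Ball from V | ∅ reaches {A,J,R,T,Y,Z}.
Y ∈ reach(V|∅) ⇒ V ⊥̸ Y | ∅.

No — V and Y are d-connected given ∅.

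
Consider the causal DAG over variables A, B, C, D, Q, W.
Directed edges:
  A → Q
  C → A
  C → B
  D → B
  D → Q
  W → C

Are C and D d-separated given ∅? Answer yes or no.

Yes — C ⊥ D | ∅.

Bayes-Ball from C | ∅ reaches {A,B,Q,W}.
D ∉ reach(C|∅) ⇒ C ⊥ D | ∅.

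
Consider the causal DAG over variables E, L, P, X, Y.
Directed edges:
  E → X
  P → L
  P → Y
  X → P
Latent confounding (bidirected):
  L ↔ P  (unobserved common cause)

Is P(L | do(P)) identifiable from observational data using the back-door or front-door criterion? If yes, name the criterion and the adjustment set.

P(L|do(P)): not identifiable (no BD/FD set).

desc(P)\{P}={L,Y}; candidates ⊆ {E,X}.
P↔L: latent back-door arc(s) into P.
size 0: {}; under {} P still reaches {E,L,X} ∋ L.
size 1: {E}, {X}; under {E} P still reaches {L,X} ∋ L.
size 2: {E,X}; under {E,X} P still reaches {L} ∋ L.
P↔L cannot be blocked by any observed set — no back-door set.
No mediator lies on a directed P→…→L path.
Neither criterion identifies P(L|do(P)) in this graph.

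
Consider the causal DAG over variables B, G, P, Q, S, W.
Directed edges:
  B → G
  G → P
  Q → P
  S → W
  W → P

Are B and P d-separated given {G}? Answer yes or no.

Bayes-Ball from B | {G} reaches ∅.
P ∉ reach(B|{G}) ⇒ B ⊥ P | {G}.

Yes — B ⊥ P | {G}.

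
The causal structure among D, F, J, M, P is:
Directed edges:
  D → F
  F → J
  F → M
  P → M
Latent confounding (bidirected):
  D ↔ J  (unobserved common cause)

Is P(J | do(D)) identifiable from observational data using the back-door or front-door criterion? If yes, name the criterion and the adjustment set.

P(J|do(D)): frontdoor, adjust for {F}.

desc(D)\{D}={F,J,M}; candidates ⊆ {P}.
D↔J: latent back-door arc(s) into D.
size 0: {}; under {} D still reaches {J} ∋ J.
size 1: {P}; under {P} D still reaches {J} ∋ J.
D↔J cannot be blocked by any observed set — no back-door set.
{F}: (i) intercepts every directed D→J path; (ii) no back-door D→{F}; (iii) {D} blocks every back-door {F}→J. Front-door holds.
P(J|do(D)) = Σ_{F} P(F|D) Σ_{D'} P(J|F,D')P(D').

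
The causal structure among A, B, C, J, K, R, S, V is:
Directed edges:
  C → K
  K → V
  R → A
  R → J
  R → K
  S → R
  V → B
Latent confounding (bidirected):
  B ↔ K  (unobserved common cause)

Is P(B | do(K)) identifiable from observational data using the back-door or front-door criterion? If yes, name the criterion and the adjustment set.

P(B|do(K)): frontdoor, adjust for {V}.

desc(K)\{K}={B,V}; candidates ⊆ {A,C,J,R,S}.
K↔B: latent back-door arc(s) into K.
size 0: {}; under {} K still reaches {A,B,C,J,R,S} ∋ B.
size 1: {A}, {C}, {J} …(+2); under {A} K still reaches {B,C,J,R,S} ∋ B.
size 2: {A,C}, {A,J}, {A,R} …(+7); under {A,C} K still reaches {B,J,R,S} ∋ B.
K↔B cannot be blocked by any observed set — no back-door set.
{V}: (i) intercepts every directed K→B path; (ii) no back-door K→{V}; (iii) {K} blocks every back-door {V}→B. Front-door holds.
P(B|do(K)) = Σ_{V} P(V|K) Σ_{K'} P(B|V,K')P(K').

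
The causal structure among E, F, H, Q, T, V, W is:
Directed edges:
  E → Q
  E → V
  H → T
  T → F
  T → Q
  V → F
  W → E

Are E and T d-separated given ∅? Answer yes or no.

Yes — E ⊥ T | ∅.

Bayes-Ball from E | ∅ reaches {F,Q,V,W}.
T ∉ reach(E|∅) ⇒ E ⊥ T | ∅.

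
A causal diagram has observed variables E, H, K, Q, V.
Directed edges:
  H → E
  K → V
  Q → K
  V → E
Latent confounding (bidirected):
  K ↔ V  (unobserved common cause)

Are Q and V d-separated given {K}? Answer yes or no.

Bayes-Ball from Q | {K} reaches {E,V}.
V ∈ reach(Q|{K}) ⇒ Q ⊥̸ V | {K}.

No — Q and V are d-connected given {K}.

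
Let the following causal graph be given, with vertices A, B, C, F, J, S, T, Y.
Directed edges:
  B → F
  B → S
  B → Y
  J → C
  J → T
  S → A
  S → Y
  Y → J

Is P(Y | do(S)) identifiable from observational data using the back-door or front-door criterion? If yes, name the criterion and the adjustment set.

desc(S)\{S}={A,C,J,T,Y}; candidates ⊆ {B,F}.
size 0: {}; under {} S still reaches {B,C,F,J,T,Y} ∋ Y.
{B}: S⊥Y given {B} in G with S→· removed — back-door holds.
P(Y|do(S)) = Σ_{B} P(Y|S,B)·P(B).

P(Y|do(S)): backdoor, adjust for {B}.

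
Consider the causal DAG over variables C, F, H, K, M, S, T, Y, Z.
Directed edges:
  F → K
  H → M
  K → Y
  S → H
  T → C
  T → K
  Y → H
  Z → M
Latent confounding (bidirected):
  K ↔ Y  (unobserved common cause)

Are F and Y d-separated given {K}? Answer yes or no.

No — F and Y are d-connected given {K}.

Bayes-Ball from F | {K} reaches {C,H,M,T,Y}.
Y ∈ reach(F|{K}) ⇒ F ⊥̸ Y | {K}.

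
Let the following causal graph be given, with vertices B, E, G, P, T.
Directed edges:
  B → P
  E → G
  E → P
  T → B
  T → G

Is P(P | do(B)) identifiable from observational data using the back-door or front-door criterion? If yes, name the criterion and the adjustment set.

desc(B)\{B}={P}; candidates ⊆ {E,G,T}.
∅: B⊥P given ∅ in G with B→· removed — back-door holds.
P(P|do(B)) = P(P|B) — no adjustment needed.

P(P|do(B)): backdoor, adjust for ∅.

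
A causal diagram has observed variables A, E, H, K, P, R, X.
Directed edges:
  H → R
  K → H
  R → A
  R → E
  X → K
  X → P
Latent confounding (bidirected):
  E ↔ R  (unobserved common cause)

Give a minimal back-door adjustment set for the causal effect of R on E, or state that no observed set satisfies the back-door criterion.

R→E: no observed back-door set.

desc(R)\{R}={A,E}; candidates ⊆ {H,K,P,X}.
R↔E: latent back-door arc(s) into R.
size 0: {}; under {} R still reaches {E,H,K,P,X} ∋ E.
size 1: {H}, {K}, {P} …(+1); under {H} R still reaches {E} ∋ E.
size 2: {H,K}, {H,P}, {H,X} …(+3); under {H,K} R still reaches {E} ∋ E.
R↔E cannot be blocked by any observed set — no back-door set.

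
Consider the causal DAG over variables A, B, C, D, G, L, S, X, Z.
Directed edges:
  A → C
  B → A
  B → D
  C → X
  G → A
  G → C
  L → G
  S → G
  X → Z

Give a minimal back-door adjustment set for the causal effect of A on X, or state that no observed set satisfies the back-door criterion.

desc(A)\{A}={C,X,Z}; candidates ⊆ {B,D,G,L,S}.
size 0: {}; under {} A still reaches {B,C,D,G,L,S,X,Z} ∋ X.
{G}: A⊥X given {G} in G with A→· removed — back-door holds.

A→X: minimal back-door set {G}.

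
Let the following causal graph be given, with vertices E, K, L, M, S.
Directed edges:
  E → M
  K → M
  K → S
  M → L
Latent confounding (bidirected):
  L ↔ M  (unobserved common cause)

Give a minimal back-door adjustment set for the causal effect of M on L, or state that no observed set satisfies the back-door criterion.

M→L: no observed back-door set.

desc(M)\{M}={L}; candidates ⊆ {E,K,S}.
M↔L: latent back-door arc(s) into M.
size 0: {}; under {} M still reaches {E,K,L,S} ∋ L.
size 1: {E}, {K}, {S}; under {E} M still reaches {K,L,S} ∋ L.
size 2: {E,K}, {E,S}, {K,S}; under {E,K} M still reaches {L} ∋ L.
M↔L cannot be blocked by any observed set — no back-door set.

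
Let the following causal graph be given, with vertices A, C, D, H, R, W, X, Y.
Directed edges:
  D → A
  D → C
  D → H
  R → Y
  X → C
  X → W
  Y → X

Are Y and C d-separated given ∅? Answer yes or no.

Bayes-Ball from Y | ∅ reaches {C,R,W,X}.
C ∈ reach(Y|∅) ⇒ Y ⊥̸ C | ∅.

No — Y and C are d-connected given ∅.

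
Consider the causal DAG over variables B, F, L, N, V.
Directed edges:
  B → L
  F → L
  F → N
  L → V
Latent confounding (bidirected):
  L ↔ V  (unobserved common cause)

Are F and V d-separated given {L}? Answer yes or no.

Bayes-Ball from F | {L} reaches {B,N,V}.
V ∈ reach(F|{L}) ⇒ F ⊥̸ V | {L}.

No — F and V are d-connected given {L}.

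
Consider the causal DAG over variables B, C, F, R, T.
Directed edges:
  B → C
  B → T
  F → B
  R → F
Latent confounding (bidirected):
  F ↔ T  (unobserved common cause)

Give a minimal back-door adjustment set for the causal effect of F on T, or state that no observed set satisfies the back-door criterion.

F→T: no observed back-door set.

desc(F)\{F}={B,C,T}; candidates ⊆ {R}.
F↔T: latent back-door arc(s) into F.
size 0: {}; under {} F still reaches {R,T} ∋ T.
size 1: {R}; under {R} F still reaches {T} ∋ T.
F↔T cannot be blocked by any observed set — no back-door set.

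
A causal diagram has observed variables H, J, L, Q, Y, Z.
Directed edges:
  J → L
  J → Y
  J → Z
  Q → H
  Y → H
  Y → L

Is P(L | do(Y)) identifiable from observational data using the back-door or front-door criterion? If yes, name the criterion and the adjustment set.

P(L|do(Y)): backdoor, adjust for {J}.

desc(Y)\{Y}={H,L}; candidates ⊆ {J,Q,Z}.
size 0: {}; under {} Y still reaches {J,L,Z} ∋ L.
{J}: Y⊥L given {J} in G with Y→· removed — back-door holds.
P(L|do(Y)) = Σ_{J} P(L|Y,J)·P(J).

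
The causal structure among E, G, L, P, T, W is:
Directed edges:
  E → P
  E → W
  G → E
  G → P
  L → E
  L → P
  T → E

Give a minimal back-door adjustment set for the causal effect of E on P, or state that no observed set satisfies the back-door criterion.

E→P: minimal back-door set {G, L}.

desc(E)\{E}={P,W}; candidates ⊆ {G,L,T}.
size 0: {}; under {} E still reaches {G,L,P,T} ∋ P.
size 1: {G}, {L}, {T}; under {G} E still reaches {L,P,T} ∋ P.
{G,L}: E⊥P given {G,L} in G with E→· removed — back-door holds.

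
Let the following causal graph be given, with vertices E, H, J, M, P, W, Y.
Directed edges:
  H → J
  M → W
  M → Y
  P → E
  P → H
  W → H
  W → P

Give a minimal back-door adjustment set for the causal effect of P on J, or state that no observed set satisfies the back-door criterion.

desc(P)\{P}={E,H,J}; candidates ⊆ {M,W,Y}.
size 0: {}; under {} P still reaches {H,J,M,W,Y} ∋ J.
{W}: P⊥J given {W} in G with P→· removed — back-door holds.

P→J: minimal back-door set {W}.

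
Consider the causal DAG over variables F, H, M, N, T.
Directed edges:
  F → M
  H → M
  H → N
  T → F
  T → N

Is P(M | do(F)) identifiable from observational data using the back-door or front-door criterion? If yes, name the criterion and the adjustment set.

P(M|do(F)): backdoor, adjust for ∅.

desc(F)\{F}={M}; candidates ⊆ {H,N,T}.
∅: F⊥M given ∅ in G with F→· removed — back-door holds.
P(M|do(F)) = P(M|F) — no adjustment needed.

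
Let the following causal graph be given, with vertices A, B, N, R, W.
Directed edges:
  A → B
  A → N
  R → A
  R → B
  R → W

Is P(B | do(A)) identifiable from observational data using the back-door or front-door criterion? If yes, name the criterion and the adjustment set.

P(B|do(A)): backdoor, adjust for {R}.

desc(A)\{A}={B,N}; candidates ⊆ {R,W}.
size 0: {}; under {} A still reaches {B,R,W} ∋ B.
{R}: A⊥B given {R} in G with A→· removed — back-door holds.
P(B|do(A)) = Σ_{R} P(B|A,R)·P(R).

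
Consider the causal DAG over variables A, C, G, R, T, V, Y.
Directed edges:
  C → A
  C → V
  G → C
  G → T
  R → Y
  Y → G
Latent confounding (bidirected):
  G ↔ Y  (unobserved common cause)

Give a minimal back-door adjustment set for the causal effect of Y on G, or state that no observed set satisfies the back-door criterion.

Y→G: no observed back-door set.

desc(Y)\{Y}={A,C,G,T,V}; candidates ⊆ {R}.
Y↔G: latent back-door arc(s) into Y.
size 0: {}; under {} Y still reaches {A,C,G,R,T,V} ∋ G.
size 1: {R}; under {R} Y still reaches {A,C,G,T,V} ∋ G.
Y↔G cannot be blocked by any observed set — no back-door set.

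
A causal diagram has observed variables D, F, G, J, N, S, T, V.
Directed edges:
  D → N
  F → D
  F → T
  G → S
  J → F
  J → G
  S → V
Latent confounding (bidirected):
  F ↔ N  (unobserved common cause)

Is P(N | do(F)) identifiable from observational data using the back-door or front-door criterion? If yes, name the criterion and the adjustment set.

P(N|do(F)): frontdoor, adjust for {D}.

desc(F)\{F}={D,N,T}; candidates ⊆ {G,J,S,V}.
F↔N: latent back-door arc(s) into F.
size 0: {}; under {} F still reaches {G,J,N,S,V} ∋ N.
size 1: {G}, {J}, {S} …(+1); under {G} F still reaches {J,N} ∋ N.
size 2: {G,J}, {G,S}, {G,V} …(+3); under {G,J} F still reaches {N} ∋ N.
F↔N cannot be blocked by any observed set — no back-door set.
{D}: (i) intercepts every directed F→N path; (ii) no back-door F→{D}; (iii) {F} blocks every back-door {D}→N. Front-door holds.
P(N|do(F)) = Σ_{D} P(D|F) Σ_{F'} P(N|D,F')P(F').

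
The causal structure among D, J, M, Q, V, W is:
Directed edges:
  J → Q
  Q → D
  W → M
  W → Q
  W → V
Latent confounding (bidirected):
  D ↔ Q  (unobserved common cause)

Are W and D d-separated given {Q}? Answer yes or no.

No — W and D are d-connected given {Q}.

Bayes-Ball from W | {Q} reaches {D,J,M,V}.
D ∈ reach(W|{Q}) ⇒ W ⊥̸ D | {Q}.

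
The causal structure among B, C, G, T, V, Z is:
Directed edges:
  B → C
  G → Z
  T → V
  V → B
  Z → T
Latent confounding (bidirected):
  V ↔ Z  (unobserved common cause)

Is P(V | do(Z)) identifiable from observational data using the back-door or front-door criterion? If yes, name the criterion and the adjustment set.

P(V|do(Z)): frontdoor, adjust for {T}.

desc(Z)\{Z}={B,C,T,V}; candidates ⊆ {G}.
Z↔V: latent back-door arc(s) into Z.
size 0: {}; under {} Z still reaches {B,C,G,V} ∋ V.
size 1: {G}; under {G} Z still reaches {B,C,V} ∋ V.
Z↔V cannot be blocked by any observed set — no back-door set.
{T}: (i) intercepts every directed Z→V path; (ii) no back-door Z→{T}; (iii) {Z} blocks every back-door {T}→V. Front-door holds.
P(V|do(Z)) = Σ_{T} P(T|Z) Σ_{Z'} P(V|T,Z')P(Z').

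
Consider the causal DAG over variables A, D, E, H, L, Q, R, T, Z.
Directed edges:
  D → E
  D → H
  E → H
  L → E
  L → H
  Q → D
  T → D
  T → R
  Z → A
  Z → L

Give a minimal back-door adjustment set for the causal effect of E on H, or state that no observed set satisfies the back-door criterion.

E→H: minimal back-door set {D, L}.

desc(E)\{E}={H}; candidates ⊆ {A,D,L,Q,R,T,Z}.
size 0: {}; under {} E still reaches {A,D,H,L,Q,R,T,Z} ∋ H.
size 1: {A}, {D}, {L} …(+4); under {A} E still reaches {D,H,L,Q,R,T,Z} ∋ H.
{D,L}: E⊥H given {D,L} in G with E→· removed — back-door holds.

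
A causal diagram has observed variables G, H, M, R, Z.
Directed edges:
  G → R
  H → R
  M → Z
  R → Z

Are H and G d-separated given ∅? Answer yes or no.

Bayes-Ball from H | ∅ reaches {R,Z}.
G ∉ reach(H|∅) ⇒ H ⊥ G | ∅.

Yes — H ⊥ G | ∅.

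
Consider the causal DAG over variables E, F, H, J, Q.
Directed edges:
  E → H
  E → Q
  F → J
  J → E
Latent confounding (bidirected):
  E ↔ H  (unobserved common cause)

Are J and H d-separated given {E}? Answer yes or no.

Bayes-Ball from J | {E} reaches {F,H}.
H ∈ reach(J|{E}) ⇒ J ⊥̸ H | {E}.

No — J and H are d-connected given {E}.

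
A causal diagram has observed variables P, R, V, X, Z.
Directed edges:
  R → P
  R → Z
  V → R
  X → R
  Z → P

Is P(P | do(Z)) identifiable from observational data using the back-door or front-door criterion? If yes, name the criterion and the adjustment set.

P(P|do(Z)): backdoor, adjust for {R}.

desc(Z)\{Z}={P}; candidates ⊆ {R,V,X}.
size 0: {}; under {} Z still reaches {P,R,V,X} ∋ P.
{R}: Z⊥P given {R} in G with Z→· removed — back-door holds.
P(P|do(Z)) = Σ_{R} P(P|Z,R)·P(R).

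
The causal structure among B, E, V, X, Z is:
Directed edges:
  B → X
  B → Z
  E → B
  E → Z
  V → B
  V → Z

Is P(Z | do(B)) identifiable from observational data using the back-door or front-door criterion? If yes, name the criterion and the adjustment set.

desc(B)\{B}={X,Z}; candidates ⊆ {E,V}.
size 0: {}; under {} B still reaches {E,V,Z} ∋ Z.
size 1: {E}, {V}; under {E} B still reaches {V,Z} ∋ Z.
{E,V}: B⊥Z given {E,V} in G with B→· removed — back-door holds.
P(Z|do(B)) = Σ_{E,V} P(Z|B,E,V)·P(E,V).

P(Z|do(B)): backdoor, adjust for {E, V}.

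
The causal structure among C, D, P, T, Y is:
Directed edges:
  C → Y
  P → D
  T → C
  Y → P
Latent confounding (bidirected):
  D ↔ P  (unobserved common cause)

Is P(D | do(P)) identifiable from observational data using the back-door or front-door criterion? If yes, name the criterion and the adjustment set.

P(D|do(P)): not identifiable (no BD/FD set).

desc(P)\{P}={D}; candidates ⊆ {C,T,Y}.
P↔D: latent back-door arc(s) into P.
size 0: {}; under {} P still reaches {C,D,T,Y} ∋ D.
size 1: {C}, {T}, {Y}; under {C} P still reaches {D,Y} ∋ D.
size 2: {C,T}, {C,Y}, {T,Y}; under {C,T} P still reaches {D,Y} ∋ D.
P↔D cannot be blocked by any observed set — no back-door set.
No mediator lies on a directed P→…→D path.
Neither criterion identifies P(D|do(P)) in this graph.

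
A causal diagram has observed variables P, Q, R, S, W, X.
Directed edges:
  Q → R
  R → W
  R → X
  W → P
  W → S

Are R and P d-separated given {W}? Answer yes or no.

Yes — R ⊥ P | {W}.

Bayes-Ball from R | {W} reaches {Q,X}.
P ∉ reach(R|{W}) ⇒ R ⊥ P | {W}.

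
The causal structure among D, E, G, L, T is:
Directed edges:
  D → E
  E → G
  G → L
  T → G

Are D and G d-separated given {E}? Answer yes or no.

Yes — D ⊥ G | {E}.

Bayes-Ball from D | {E} reaches ∅.
G ∉ reach(D|{E}) ⇒ D ⊥ G | {E}.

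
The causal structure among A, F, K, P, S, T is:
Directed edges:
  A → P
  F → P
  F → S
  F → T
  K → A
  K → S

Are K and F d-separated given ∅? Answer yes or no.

Yes — K ⊥ F | ∅.

Bayes-Ball from K | ∅ reaches {A,P,S}.
F ∉ reach(K|∅) ⇒ K ⊥ F | ∅.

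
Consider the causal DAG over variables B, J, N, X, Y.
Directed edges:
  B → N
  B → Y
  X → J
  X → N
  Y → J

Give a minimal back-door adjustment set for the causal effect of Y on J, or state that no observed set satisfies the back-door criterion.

desc(Y)\{Y}={J}; candidates ⊆ {B,N,X}.
∅: Y⊥J given ∅ in G with Y→· removed — back-door holds.

Y→J: minimal back-door set ∅.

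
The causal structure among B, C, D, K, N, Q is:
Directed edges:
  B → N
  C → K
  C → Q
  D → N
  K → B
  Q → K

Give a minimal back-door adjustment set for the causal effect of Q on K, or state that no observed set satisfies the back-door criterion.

desc(Q)\{Q}={B,K,N}; candidates ⊆ {C,D}.
size 0: {}; under {} Q still reaches {B,C,K,N} ∋ K.
{C}: Q⊥K given {C} in G with Q→· removed — back-door holds.

Q→K: minimal back-door set {C}.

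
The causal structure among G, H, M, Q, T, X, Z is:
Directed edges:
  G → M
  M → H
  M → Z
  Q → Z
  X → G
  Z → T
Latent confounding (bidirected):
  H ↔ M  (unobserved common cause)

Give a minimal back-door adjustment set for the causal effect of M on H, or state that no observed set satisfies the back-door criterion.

desc(M)\{M}={H,T,Z}; candidates ⊆ {G,Q,X}.
M↔H: latent back-door arc(s) into M.
size 0: {}; under {} M still reaches {G,H,X} ∋ H.
size 1: {G}, {Q}, {X}; under {G} M still reaches {H} ∋ H.
size 2: {G,Q}, {G,X}, {Q,X}; under {G,Q} M still reaches {H} ∋ H.
M↔H cannot be blocked by any observed set — no back-door set.

M→H: no observed back-door set.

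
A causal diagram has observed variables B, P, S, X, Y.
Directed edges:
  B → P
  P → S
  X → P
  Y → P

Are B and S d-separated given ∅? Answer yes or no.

Bayes-Ball from B | ∅ reaches {P,S}.
S ∈ reach(B|∅) ⇒ B ⊥̸ S | ∅.

No — B and S are d-connected given ∅.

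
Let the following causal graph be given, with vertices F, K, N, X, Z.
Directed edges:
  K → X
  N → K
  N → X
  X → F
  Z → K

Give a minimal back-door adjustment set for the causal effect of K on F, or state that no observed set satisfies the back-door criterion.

desc(K)\{K}={F,X}; candidates ⊆ {N,Z}.
size 0: {}; under {} K still reaches {F,N,X,Z} ∋ F.
{N}: K⊥F given {N} in G with K→· removed — back-door holds.

K→F: minimal back-door set {N}.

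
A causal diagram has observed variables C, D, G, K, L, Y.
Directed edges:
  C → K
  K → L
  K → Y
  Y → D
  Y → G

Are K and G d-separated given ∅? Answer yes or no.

Bayes-Ball from K | ∅ reaches {C,D,G,L,Y}.
G ∈ reach(K|∅) ⇒ K ⊥̸ G | ∅.

No — K and G are d-connected given ∅.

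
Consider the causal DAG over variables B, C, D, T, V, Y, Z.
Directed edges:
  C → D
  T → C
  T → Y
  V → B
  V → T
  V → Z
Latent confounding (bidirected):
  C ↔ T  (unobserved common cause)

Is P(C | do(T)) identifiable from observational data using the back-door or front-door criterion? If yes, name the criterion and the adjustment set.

P(C|do(T)): not identifiable (no BD/FD set).

desc(T)\{T}={C,D,Y}; candidates ⊆ {B,V,Z}.
T↔C: latent back-door arc(s) into T.
size 0: {}; under {} T still reaches {B,C,D,V,Z} ∋ C.
size 1: {B}, {V}, {Z}; under {B} T still reaches {C,D,V,Z} ∋ C.
size 2: {B,V}, {B,Z}, {V,Z}; under {B,V} T still reaches {C,D} ∋ C.
T↔C cannot be blocked by any observed set — no back-door set.
No mediator lies on a directed T→…→C path.
Neither criterion identifies P(C|do(T)) in this graph.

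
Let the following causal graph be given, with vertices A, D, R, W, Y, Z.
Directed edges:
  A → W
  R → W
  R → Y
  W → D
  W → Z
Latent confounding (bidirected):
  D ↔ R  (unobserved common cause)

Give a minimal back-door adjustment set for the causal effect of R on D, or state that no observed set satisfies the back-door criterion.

R→D: no observed back-door set.

desc(R)\{R}={D,W,Y,Z}; candidates ⊆ {A}.
R↔D: latent back-door arc(s) into R.
size 0: {}; under {} R still reaches {D} ∋ D.
size 1: {A}; under {A} R still reaches {D} ∋ D.
R↔D cannot be blocked by any observed set — no back-door set.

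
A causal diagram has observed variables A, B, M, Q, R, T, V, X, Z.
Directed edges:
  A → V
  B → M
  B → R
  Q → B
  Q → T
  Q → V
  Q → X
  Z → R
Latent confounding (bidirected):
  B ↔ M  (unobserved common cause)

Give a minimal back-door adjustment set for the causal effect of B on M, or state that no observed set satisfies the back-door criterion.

B→M: no observed back-door set.

desc(B)\{B}={M,R}; candidates ⊆ {A,Q,T,V,X,Z}.
B↔M: latent back-door arc(s) into B.
size 0: {}; under {} B still reaches {M,Q,T,V,X} ∋ M.
size 1: {A}, {Q}, {T} …(+3); under {A} B still reaches {M,Q,T,V,X} ∋ M.
size 2: {A,Q}, {A,T}, {A,V} …(+12); under {A,Q} B still reaches {M} ∋ M.
B↔M cannot be blocked by any observed set — no back-door set.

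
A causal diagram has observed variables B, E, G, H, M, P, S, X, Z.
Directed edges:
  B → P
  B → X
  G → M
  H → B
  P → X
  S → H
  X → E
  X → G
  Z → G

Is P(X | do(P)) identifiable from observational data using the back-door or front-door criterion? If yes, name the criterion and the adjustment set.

desc(P)\{P}={E,G,M,X}; candidates ⊆ {B,H,S,Z}.
size 0: {}; under {} P still reaches {B,E,G,H,M,S,X} ∋ X.
{B}: P⊥X given {B} in G with P→· removed — back-door holds.
P(X|do(P)) = Σ_{B} P(X|P,B)·P(B).

P(X|do(P)): backdoor, adjust for {B}.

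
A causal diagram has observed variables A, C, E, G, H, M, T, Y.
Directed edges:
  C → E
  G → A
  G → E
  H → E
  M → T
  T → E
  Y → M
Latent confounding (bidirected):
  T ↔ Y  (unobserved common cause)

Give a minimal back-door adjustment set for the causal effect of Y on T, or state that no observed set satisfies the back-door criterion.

desc(Y)\{Y}={E,M,T}; candidates ⊆ {A,C,G,H}.
Y↔T: latent back-door arc(s) into Y.
size 0: {}; under {} Y still reaches {E,T} ∋ T.
size 1: {A}, {C}, {G} …(+1); under {A} Y still reaches {E,T} ∋ T.
size 2: {A,C}, {A,G}, {A,H} …(+3); under {A,C} Y still reaches {E,T} ∋ T.
Y↔T cannot be blocked by any observed set — no back-door set.

Y→T: no observed back-door set.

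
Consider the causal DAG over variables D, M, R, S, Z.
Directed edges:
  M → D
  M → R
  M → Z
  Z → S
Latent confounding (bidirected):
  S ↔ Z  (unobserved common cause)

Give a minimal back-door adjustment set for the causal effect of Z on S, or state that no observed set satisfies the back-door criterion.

Z→S: no observed back-door set.

desc(Z)\{Z}={S}; candidates ⊆ {D,M,R}.
Z↔S: latent back-door arc(s) into Z.
size 0: {}; under {} Z still reaches {D,M,R,S} ∋ S.
size 1: {D}, {M}, {R}; under {D} Z still reaches {M,R,S} ∋ S.
size 2: {D,M}, {D,R}, {M,R}; under {D,M} Z still reaches {S} ∋ S.
Z↔S cannot be blocked by any observed set — no back-door set.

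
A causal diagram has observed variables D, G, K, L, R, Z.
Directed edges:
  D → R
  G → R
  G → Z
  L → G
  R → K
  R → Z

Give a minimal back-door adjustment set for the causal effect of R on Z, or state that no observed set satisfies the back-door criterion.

R→Z: minimal back-door set {G}.

desc(R)\{R}={K,Z}; candidates ⊆ {D,G,L}.
size 0: {}; under {} R still reaches {D,G,L,Z} ∋ Z.
{G}: R⊥Z given {G} in G with R→· removed — back-door holds.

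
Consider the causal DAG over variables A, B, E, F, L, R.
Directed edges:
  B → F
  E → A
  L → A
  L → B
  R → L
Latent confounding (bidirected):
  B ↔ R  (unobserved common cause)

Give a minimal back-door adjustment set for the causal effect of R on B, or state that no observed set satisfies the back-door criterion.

desc(R)\{R}={A,B,F,L}; candidates ⊆ {E}.
R↔B: latent back-door arc(s) into R.
size 0: {}; under {} R still reaches {B,F} ∋ B.
size 1: {E}; under {E} R still reaches {B,F} ∋ B.
R↔B cannot be blocked by any observed set — no back-door set.

R→B: no observed back-door set.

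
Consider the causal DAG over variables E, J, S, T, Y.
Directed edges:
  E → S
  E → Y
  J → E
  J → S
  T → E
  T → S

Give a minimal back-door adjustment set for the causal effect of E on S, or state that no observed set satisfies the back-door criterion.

desc(E)\{E}={S,Y}; candidates ⊆ {J,T}.
size 0: {}; under {} E still reaches {J,S,T} ∋ S.
size 1: {J}, {T}; under {J} E still reaches {S,T} ∋ S.
{J,T}: E⊥S given {J,T} in G with E→· removed — back-door holds.

E→S: minimal back-door set {J, T}.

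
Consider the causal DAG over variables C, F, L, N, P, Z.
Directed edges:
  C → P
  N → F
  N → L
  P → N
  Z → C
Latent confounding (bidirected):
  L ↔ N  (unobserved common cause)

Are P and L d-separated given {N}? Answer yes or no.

No — P and L are d-connected given {N}.

Bayes-Ball from P | {N} reaches {C,L,Z}.
L ∈ reach(P|{N}) ⇒ P ⊥̸ L | {N}.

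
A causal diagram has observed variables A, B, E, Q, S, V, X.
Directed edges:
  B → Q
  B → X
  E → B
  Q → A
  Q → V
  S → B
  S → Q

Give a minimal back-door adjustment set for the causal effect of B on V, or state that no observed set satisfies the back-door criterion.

desc(B)\{B}={A,Q,V,X}; candidates ⊆ {E,S}.
size 0: {}; under {} B still reaches {A,E,Q,S,V} ∋ V.
{S}: B⊥V given {S} in G with B→· removed — back-door holds.

B→V: minimal back-door set {S}.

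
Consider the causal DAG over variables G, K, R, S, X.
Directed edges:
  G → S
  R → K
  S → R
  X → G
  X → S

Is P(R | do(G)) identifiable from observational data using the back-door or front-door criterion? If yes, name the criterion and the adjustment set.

desc(G)\{G}={K,R,S}; candidates ⊆ {X}.
size 0: {}; under {} G still reaches {K,R,S,X} ∋ R.
{X}: G⊥R given {X} in G with G→· removed — back-door holds.
P(R|do(G)) = Σ_{X} P(R|G,X)·P(X).

P(R|do(G)): backdoor, adjust for {X}.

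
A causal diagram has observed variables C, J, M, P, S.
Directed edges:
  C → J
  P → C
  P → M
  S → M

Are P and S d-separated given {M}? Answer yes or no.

Bayes-Ball from P | {M} reaches {C,J,S}.
S ∈ reach(P|{M}) ⇒ P ⊥̸ S | {M}.

No — P and S are d-connected given {M}.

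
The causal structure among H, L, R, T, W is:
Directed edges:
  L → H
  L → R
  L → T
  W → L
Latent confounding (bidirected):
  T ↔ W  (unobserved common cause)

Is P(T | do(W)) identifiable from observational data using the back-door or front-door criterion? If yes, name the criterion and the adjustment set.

desc(W)\{W}={H,L,R,T}; candidates ⊆ {—}.
W↔T: latent back-door arc(s) into W.
size 0: {}; under {} W still reaches {T} ∋ T.
W↔T cannot be blocked by any observed set — no back-door set.
{L}: (i) intercepts every directed W→T path; (ii) no back-door W→{L}; (iii) {W} blocks every back-door {L}→T. Front-door holds.
P(T|do(W)) = Σ_{L} P(L|W) Σ_{W'} P(T|L,W')P(W').

P(T|do(W)): frontdoor, adjust for {L}.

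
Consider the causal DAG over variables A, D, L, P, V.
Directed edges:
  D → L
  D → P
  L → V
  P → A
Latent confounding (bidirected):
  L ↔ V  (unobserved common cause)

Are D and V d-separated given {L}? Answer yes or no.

Bayes-Ball from D | {L} reaches {A,P,V}.
V ∈ reach(D|{L}) ⇒ D ⊥̸ V | {L}.

No — D and V are d-connected given {L}.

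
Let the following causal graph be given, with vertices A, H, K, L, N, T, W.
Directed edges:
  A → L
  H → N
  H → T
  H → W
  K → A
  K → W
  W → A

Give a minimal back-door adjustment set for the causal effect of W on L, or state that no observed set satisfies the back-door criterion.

W→L: minimal back-door set {K}.

desc(W)\{W}={A,L}; candidates ⊆ {H,K,N,T}.
size 0: {}; under {} W still reaches {A,H,K,L,N,T} ∋ L.
{K}: W⊥L given {K} in G with W→· removed — back-door holds.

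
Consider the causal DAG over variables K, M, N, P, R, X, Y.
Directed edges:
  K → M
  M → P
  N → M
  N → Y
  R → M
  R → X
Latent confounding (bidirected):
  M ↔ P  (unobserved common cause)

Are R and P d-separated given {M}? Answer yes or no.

Bayes-Ball from R | {M} reaches {K,N,P,X,Y}.
P ∈ reach(R|{M}) ⇒ R ⊥̸ P | {M}.

No — R and P are d-connected given {M}.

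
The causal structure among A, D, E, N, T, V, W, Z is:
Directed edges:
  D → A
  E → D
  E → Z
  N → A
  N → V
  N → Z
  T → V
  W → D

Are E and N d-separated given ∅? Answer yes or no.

Bayes-Ball from E | ∅ reaches {A,D,Z}.
N ∉ reach(E|∅) ⇒ E ⊥ N | ∅.

Yes — E ⊥ N | ∅.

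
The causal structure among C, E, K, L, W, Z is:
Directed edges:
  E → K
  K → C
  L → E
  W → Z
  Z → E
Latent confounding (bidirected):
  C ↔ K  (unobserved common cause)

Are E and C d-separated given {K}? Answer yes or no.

No — E and C are d-connected given {K}.

Bayes-Ball from E | {K} reaches {C,L,W,Z}.
C ∈ reach(E|{K}) ⇒ E ⊥̸ C | {K}.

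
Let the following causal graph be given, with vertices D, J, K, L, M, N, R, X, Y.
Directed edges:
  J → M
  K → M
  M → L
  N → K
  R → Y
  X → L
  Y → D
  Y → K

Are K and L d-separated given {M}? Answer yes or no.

Bayes-Ball from K | {M} reaches {D,J,N,R,Y}.
L ∉ reach(K|{M}) ⇒ K ⊥ L | {M}.

Yes — K ⊥ L | {M}.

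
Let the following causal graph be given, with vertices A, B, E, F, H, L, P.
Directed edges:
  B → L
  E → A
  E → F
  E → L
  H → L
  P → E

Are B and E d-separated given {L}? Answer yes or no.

Bayes-Ball from B | {L} reaches {A,E,F,H,P}.
E ∈ reach(B|{L}) ⇒ B ⊥̸ E | {L}.

No — B and E are d-connected given {L}.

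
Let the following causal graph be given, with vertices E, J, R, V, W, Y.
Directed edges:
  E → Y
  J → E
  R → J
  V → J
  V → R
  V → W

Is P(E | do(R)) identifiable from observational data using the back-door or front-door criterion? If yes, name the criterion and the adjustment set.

P(E|do(R)): backdoor, adjust for {V}.

desc(R)\{R}={E,J,Y}; candidates ⊆ {V,W}.
size 0: {}; under {} R still reaches {E,J,V,W,Y} ∋ E.
{V}: R⊥E given {V} in G with R→· removed — back-door holds.
P(E|do(R)) = Σ_{V} P(E|R,V)·P(V).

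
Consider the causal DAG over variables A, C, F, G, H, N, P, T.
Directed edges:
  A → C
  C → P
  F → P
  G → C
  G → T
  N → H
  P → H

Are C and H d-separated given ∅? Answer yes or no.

No — C and H are d-connected given ∅.

Bayes-Ball from C | ∅ reaches {A,G,H,P,T}.
H ∈ reach(C|∅) ⇒ C ⊥̸ H | ∅.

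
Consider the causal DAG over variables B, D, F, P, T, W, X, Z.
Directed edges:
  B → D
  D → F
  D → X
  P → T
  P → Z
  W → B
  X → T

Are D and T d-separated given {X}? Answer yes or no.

Bayes-Ball from D | {X} reaches {B,F,W}.
T ∉ reach(D|{X}) ⇒ D ⊥ T | {X}.

Yes — D ⊥ T | {X}.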